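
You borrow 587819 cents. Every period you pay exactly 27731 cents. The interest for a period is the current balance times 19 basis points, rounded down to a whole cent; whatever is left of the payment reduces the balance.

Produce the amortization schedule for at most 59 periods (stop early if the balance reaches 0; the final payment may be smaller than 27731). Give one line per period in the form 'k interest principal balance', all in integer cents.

1 1116 26615 561204
2 1066 26665 534539
3 1015 26716 507823
4 964 26767 481056
5 914 26817 454239
6 863 26868 427371
7 812 26919 400452
8 760 26971 373481
9 709 27022 346459
10 658 27073 319386
11 606 27125 292261
12 555 27176 265085
13 503 27228 237857
14 451 27280 210577
15 400 27331 183246
16 348 27383 155863
17 296 27435 128428
18 244 27487 100941
19 191 27540 73401
20 139 27592 45809
21 87 27644 18165
22 34 18165 0

1. interest=⌊587819·19/10000⌋=1116; principal=27731-1116=26615; balance=587819-26615=561204
2. interest=⌊561204·19/10000⌋=1066; principal=27731-1066=26665; balance=561204-26665=534539
3. interest=⌊534539·19/10000⌋=1015; principal=27731-1015=26716; balance=534539-26716=507823
4. interest=⌊507823·19/10000⌋=964; principal=27731-964=26767; balance=507823-26767=481056
5. interest=⌊481056·19/10000⌋=914; principal=27731-914=26817; balance=481056-26817=454239
6. interest=⌊454239·19/10000⌋=863; principal=27731-863=26868; balance=454239-26868=427371
7. interest=⌊427371·19/10000⌋=812; principal=27731-812=26919; balance=427371-26919=400452
8. interest=⌊400452·19/10000⌋=760; principal=27731-760=26971; balance=400452-26971=373481
9. interest=⌊373481·19/10000⌋=709; principal=27731-709=27022; balance=373481-27022=346459
10. interest=⌊346459·19/10000⌋=658; principal=27731-658=27073; balance=346459-27073=319386
11. interest=⌊319386·19/10000⌋=606; principal=27731-606=27125; balance=319386-27125=292261
12. interest=⌊292261·19/10000⌋=555; principal=27731-555=27176; balance=292261-27176=265085
13. interest=⌊265085·19/10000⌋=503; principal=27731-503=27228; balance=265085-27228=237857
14. interest=⌊237857·19/10000⌋=451; principal=27731-451=27280; balance=237857-27280=210577
15. interest=⌊210577·19/10000⌋=400; principal=27731-400=27331; balance=210577-27331=183246
16. interest=⌊183246·19/10000⌋=348; principal=27731-348=27383; balance=183246-27383=155863
17. interest=⌊155863·19/10000⌋=296; principal=27731-296=27435; balance=155863-27435=128428
18. interest=⌊128428·19/10000⌋=244; principal=27731-244=27487; balance=128428-27487=100941
19. interest=⌊100941·19/10000⌋=191; principal=27731-191=27540; balance=100941-27540=73401
20. interest=⌊73401·19/10000⌋=139; principal=27731-139=27592; balance=73401-27592=45809
21. interest=⌊45809·19/10000⌋=87; principal=27731-87=27644; balance=45809-27644=18165
22. interest=⌊18165·19/10000⌋=34; principal=min(27731-34,18165)=18165; balance=18165-18165=0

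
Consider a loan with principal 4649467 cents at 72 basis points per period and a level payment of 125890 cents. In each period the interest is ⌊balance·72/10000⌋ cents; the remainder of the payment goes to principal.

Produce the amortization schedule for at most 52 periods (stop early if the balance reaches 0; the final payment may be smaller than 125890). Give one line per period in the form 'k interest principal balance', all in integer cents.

1 33476 92414 4557053
2 32810 93080 4463973
3 32140 93750 4370223
4 31465 94425 4275798
5 30785 95105 4180693
6 30100 95790 4084903
7 29411 96479 3988424
8 28716 97174 3891250
9 28017 97873 3793377
10 27312 98578 3694799
11 26602 99288 3595511
12 25887 100003 3495508
13 25167 100723 3394785
14 24442 101448 3293337
15 23712 102178 3191159
16 22976 102914 3088245
17 22235 103655 2984590
18 21489 104401 2880189
19 20737 105153 2775036
20 19980 105910 2669126
21 19217 106673 2562453
22 18449 107441 2455012
23 17676 108214 2346798
24 16896 108994 2237804
25 16112 109778 2128026
26 15321 110569 2017457
27 14525 111365 1906092
28 13723 112167 1793925
29 12916 112974 1680951
30 12102 113788 1567163
31 11283 114607 1452556
32 10458 115432 1337124
33 9627 116263 1220861
34 8790 117100 1103761
35 7947 117943 985818
36 7097 118793 867025
37 6242 119648 747377
38 5381 120509 626868
39 4513 121377 505491
40 3639 122251 383240
41 2759 123131 260109
42 1872 124018 136091
43 979 124911 11180
44 80 11180 0

1. interest=⌊4649467·72/10000⌋=33476; principal=125890-33476=92414; balance=4649467-92414=4557053
2. interest=⌊4557053·72/10000⌋=32810; principal=125890-32810=93080; balance=4557053-93080=4463973
3. interest=⌊4463973·72/10000⌋=32140; principal=125890-32140=93750; balance=4463973-93750=4370223
4. interest=⌊4370223·72/10000⌋=31465; principal=125890-31465=94425; balance=4370223-94425=4275798
5. interest=⌊4275798·72/10000⌋=30785; principal=125890-30785=95105; balance=4275798-95105=4180693
6. interest=⌊4180693·72/10000⌋=30100; principal=125890-30100=95790; balance=4180693-95790=4084903
7. interest=⌊4084903·72/10000⌋=29411; principal=125890-29411=96479; balance=4084903-96479=3988424
8. interest=⌊3988424·72/10000⌋=28716; principal=125890-28716=97174; balance=3988424-97174=3891250
9. interest=⌊3891250·72/10000⌋=28017; principal=125890-28017=97873; balance=3891250-97873=3793377
10. interest=⌊3793377·72/10000⌋=27312; principal=125890-27312=98578; balance=3793377-98578=3694799
11. interest=⌊3694799·72/10000⌋=26602; principal=125890-26602=99288; balance=3694799-99288=3595511
12. interest=⌊3595511·72/10000⌋=25887; principal=125890-25887=100003; balance=3595511-100003=3495508
13. interest=⌊3495508·72/10000⌋=25167; principal=125890-25167=100723; balance=3495508-100723=3394785
14. interest=⌊3394785·72/10000⌋=24442; principal=125890-24442=101448; balance=3394785-101448=3293337
15. interest=⌊3293337·72/10000⌋=23712; principal=125890-23712=102178; balance=3293337-102178=3191159
16. interest=⌊3191159·72/10000⌋=22976; principal=125890-22976=102914; balance=3191159-102914=3088245
17. interest=⌊3088245·72/10000⌋=22235; principal=125890-22235=103655; balance=3088245-103655=2984590
18. interest=⌊2984590·72/10000⌋=21489; principal=125890-21489=104401; balance=2984590-104401=2880189
19. interest=⌊2880189·72/10000⌋=20737; principal=125890-20737=105153; balance=2880189-105153=2775036
20. interest=⌊2775036·72/10000⌋=19980; principal=125890-19980=105910; balance=2775036-105910=2669126
21. interest=⌊2669126·72/10000⌋=19217; principal=125890-19217=106673; balance=2669126-106673=2562453
22. interest=⌊2562453·72/10000⌋=18449; principal=125890-18449=107441; balance=2562453-107441=2455012
23. interest=⌊2455012·72/10000⌋=17676; principal=125890-17676=108214; balance=2455012-108214=2346798
24. interest=⌊2346798·72/10000⌋=16896; principal=125890-16896=108994; balance=2346798-108994=2237804
25. interest=⌊2237804·72/10000⌋=16112; principal=125890-16112=109778; balance=2237804-109778=2128026
26. interest=⌊2128026·72/10000⌋=15321; principal=125890-15321=110569; balance=2128026-110569=2017457
27. interest=⌊2017457·72/10000⌋=14525; principal=125890-14525=111365; balance=2017457-111365=1906092
28. interest=⌊1906092·72/10000⌋=13723; principal=125890-13723=112167; balance=1906092-112167=1793925
29. interest=⌊1793925·72/10000⌋=12916; principal=125890-12916=112974; balance=1793925-112974=1680951
30. interest=⌊1680951·72/10000⌋=12102; principal=125890-12102=113788; balance=1680951-113788=1567163
31. interest=⌊1567163·72/10000⌋=11283; principal=125890-11283=114607; balance=1567163-114607=1452556
32. interest=⌊1452556·72/10000⌋=10458; principal=125890-10458=115432; balance=1452556-115432=1337124
33. interest=⌊1337124·72/10000⌋=9627; principal=125890-9627=116263; balance=1337124-116263=1220861
34. interest=⌊1220861·72/10000⌋=8790; principal=125890-8790=117100; balance=1220861-117100=1103761
35. interest=⌊1103761·72/10000⌋=7947; principal=125890-7947=117943; balance=1103761-117943=985818
36. interest=⌊985818·72/10000⌋=7097; principal=125890-7097=118793; balance=985818-118793=867025
37. interest=⌊867025·72/10000⌋=6242; principal=125890-6242=119648; balance=867025-119648=747377
38. interest=⌊747377·72/10000⌋=5381; principal=125890-5381=120509; balance=747377-120509=626868
39. interest=⌊626868·72/10000⌋=4513; principal=125890-4513=121377; balance=626868-121377=505491
40. interest=⌊505491·72/10000⌋=3639; principal=125890-3639=122251; balance=505491-122251=383240
41. interest=⌊383240·72/10000⌋=2759; principal=125890-2759=123131; balance=383240-123131=260109
42. interest=⌊260109·72/10000⌋=1872; principal=125890-1872=124018; balance=260109-124018=136091
43. interest=⌊136091·72/10000⌋=979; principal=125890-979=124911; balance=136091-124911=11180
44. interest=⌊11180·72/10000⌋=80; principal=min(125890-80,11180)=11180; balance=11180-11180=0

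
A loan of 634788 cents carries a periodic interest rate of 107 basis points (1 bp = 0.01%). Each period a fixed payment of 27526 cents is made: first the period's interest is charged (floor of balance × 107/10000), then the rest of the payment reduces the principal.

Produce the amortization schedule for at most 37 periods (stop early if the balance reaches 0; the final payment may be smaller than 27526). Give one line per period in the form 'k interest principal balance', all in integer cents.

1 6792 20734 614054
2 6570 20956 593098
3 6346 21180 571918
4 6119 21407 550511
5 5890 21636 528875
6 5658 21868 507007
7 5424 22102 484905
8 5188 22338 462567
9 4949 22577 439990
10 4707 22819 417171
11 4463 23063 394108
12 4216 23310 370798
13 3967 23559 347239
14 3715 23811 323428
15 3460 24066 299362
16 3203 24323 275039
17 2942 24584 250455
18 2679 24847 225608
19 2414 25112 200496
20 2145 25381 175115
21 1873 25653 149462
22 1599 25927 123535
23 1321 26205 97330
24 1041 26485 70845
25 758 26768 44077
26 471 27055 17022
27 182 17022 0

1. interest=⌊634788·107/10000⌋=6792; principal=27526-6792=20734; balance=634788-20734=614054
2. interest=⌊614054·107/10000⌋=6570; principal=27526-6570=20956; balance=614054-20956=593098
3. interest=⌊593098·107/10000⌋=6346; principal=27526-6346=21180; balance=593098-21180=571918
4. interest=⌊571918·107/10000⌋=6119; principal=27526-6119=21407; balance=571918-21407=550511
5. interest=⌊550511·107/10000⌋=5890; principal=27526-5890=21636; balance=550511-21636=528875
6. interest=⌊528875·107/10000⌋=5658; principal=27526-5658=21868; balance=528875-21868=507007
7. interest=⌊507007·107/10000⌋=5424; principal=27526-5424=22102; balance=507007-22102=484905
8. interest=⌊484905·107/10000⌋=5188; principal=27526-5188=22338; balance=484905-22338=462567
9. interest=⌊462567·107/10000⌋=4949; principal=27526-4949=22577; balance=462567-22577=439990
10. interest=⌊439990·107/10000⌋=4707; principal=27526-4707=22819; balance=439990-22819=417171
11. interest=⌊417171·107/10000⌋=4463; principal=27526-4463=23063; balance=417171-23063=394108
12. interest=⌊394108·107/10000⌋=4216; principal=27526-4216=23310; balance=394108-23310=370798
13. interest=⌊370798·107/10000⌋=3967; principal=27526-3967=23559; balance=370798-23559=347239
14. interest=⌊347239·107/10000⌋=3715; principal=27526-3715=23811; balance=347239-23811=323428
15. interest=⌊323428·107/10000⌋=3460; principal=27526-3460=24066; balance=323428-24066=299362
16. interest=⌊299362·107/10000⌋=3203; principal=27526-3203=24323; balance=299362-24323=275039
17. interest=⌊275039·107/10000⌋=2942; principal=27526-2942=24584; balance=275039-24584=250455
18. interest=⌊250455·107/10000⌋=2679; principal=27526-2679=24847; balance=250455-24847=225608
19. interest=⌊225608·107/10000⌋=2414; principal=27526-2414=25112; balance=225608-25112=200496
20. interest=⌊200496·107/10000⌋=2145; principal=27526-2145=25381; balance=200496-25381=175115
21. interest=⌊175115·107/10000⌋=1873; principal=27526-1873=25653; balance=175115-25653=149462
22. interest=⌊149462·107/10000⌋=1599; principal=27526-1599=25927; balance=149462-25927=123535
23. interest=⌊123535·107/10000⌋=1321; principal=27526-1321=26205; balance=123535-26205=97330
24. interest=⌊97330·107/10000⌋=1041; principal=27526-1041=26485; balance=97330-26485=70845
25. interest=⌊70845·107/10000⌋=758; principal=27526-758=26768; balance=70845-26768=44077
26. interest=⌊44077·107/10000⌋=471; principal=27526-471=27055; balance=44077-27055=17022
27. interest=⌊17022·107/10000⌋=182; principal=min(27526-182,17022)=17022; balance=17022-17022=0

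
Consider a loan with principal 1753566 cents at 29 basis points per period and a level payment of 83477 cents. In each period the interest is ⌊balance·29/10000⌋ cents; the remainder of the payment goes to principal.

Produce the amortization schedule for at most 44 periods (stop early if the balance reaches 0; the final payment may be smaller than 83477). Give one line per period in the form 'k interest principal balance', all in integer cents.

1. interest=⌊1753566·29/10000⌋=5085; principal=83477-5085=78392; balance=1753566-78392=1675174
2. interest=⌊1675174·29/10000⌋=4858; principal=83477-4858=78619; balance=1675174-78619=1596555
3. interest=⌊1596555·29/10000⌋=4630; principal=83477-4630=78847; balance=1596555-78847=1517708
4. interest=⌊1517708·29/10000⌋=4401; principal=83477-4401=79076; balance=1517708-79076=1438632
5. interest=⌊1438632·29/10000⌋=4172; principal=83477-4172=79305; balance=1438632-79305=1359327
6. interest=⌊1359327·29/10000⌋=3942; principal=83477-3942=79535; balance=1359327-79535=1279792
7. interest=⌊1279792·29/10000⌋=3711; principal=83477-3711=79766; balance=1279792-79766=1200026
8. interest=⌊1200026·29/10000⌋=3480; principal=83477-3480=79997; balance=1200026-79997=1120029
9. interest=⌊1120029·29/10000⌋=3248; principal=83477-3248=80229; balance=1120029-80229=1039800
10. interest=⌊1039800·29/10000⌋=3015; principal=83477-3015=80462; balance=1039800-80462=959338
11. interest=⌊959338·29/10000⌋=2782; principal=83477-2782=80695; balance=959338-80695=878643
12. interest=⌊878643·29/10000⌋=2548; principal=83477-2548=80929; balance=878643-80929=797714
13. interest=⌊797714·29/10000⌋=2313; principal=83477-2313=81164; balance=797714-81164=716550
14. interest=⌊716550·29/10000⌋=2077; principal=83477-2077=81400; balance=716550-81400=635150
15. interest=⌊635150·29/10000⌋=1841; principal=83477-1841=81636; balance=635150-81636=553514
16. interest=⌊553514·29/10000⌋=1605; principal=83477-1605=81872; balance=553514-81872=471642
17. interest=⌊471642·29/10000⌋=1367; principal=83477-1367=82110; balance=471642-82110=389532
18. interest=⌊389532·29/10000⌋=1129; principal=83477-1129=82348; balance=389532-82348=307184
19. interest=⌊307184·29/10000⌋=890; principal=83477-890=82587; balance=307184-82587=224597
20. interest=⌊224597·29/10000⌋=651; principal=83477-651=82826; balance=224597-82826=141771
21. interest=⌊141771·29/10000⌋=411; principal=83477-411=83066; balance=141771-83066=58705
22. interest=⌊58705·29/10000⌋=170; principal=min(83477-170,58705)=58705; balance=58705-58705=0

1 5085 78392 1675174
2 4858 78619 1596555
3 4630 78847 1517708
4 4401 79076 1438632
5 4172 79305 1359327
6 3942 79535 1279792
7 3711 79766 1200026
8 3480 79997 1120029
9 3248 80229 1039800
10 3015 80462 959338
11 2782 80695 878643
12 2548 80929 797714
13 2313 81164 716550
14 2077 81400 635150
15 1841 81636 553514
16 1605 81872 471642
17 1367 82110 389532
18 1129 82348 307184
19 890 82587 224597
20 651 82826 141771
21 411 83066 58705
22 170 58705 0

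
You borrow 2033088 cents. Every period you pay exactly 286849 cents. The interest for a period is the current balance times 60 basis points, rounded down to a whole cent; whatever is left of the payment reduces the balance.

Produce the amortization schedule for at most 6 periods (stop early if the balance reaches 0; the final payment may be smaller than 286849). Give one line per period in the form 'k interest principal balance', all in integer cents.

1. interest=⌊2033088·60/10000⌋=12198; principal=286849-12198=274651; balance=2033088-274651=1758437
2. interest=⌊1758437·60/10000⌋=10550; principal=286849-10550=276299; balance=1758437-276299=1482138
3. interest=⌊1482138·60/10000⌋=8892; principal=286849-8892=277957; balance=1482138-277957=1204181
4. interest=⌊1204181·60/10000⌋=7225; principal=286849-7225=279624; balance=1204181-279624=924557
5. interest=⌊924557·60/10000⌋=5547; principal=286849-5547=281302; balance=924557-281302=643255
6. interest=⌊643255·60/10000⌋=3859; principal=286849-3859=282990; balance=643255-282990=360265

1 12198 274651 1758437
2 10550 276299 1482138
3 8892 277957 1204181
4 7225 279624 924557
5 5547 281302 643255
6 3859 282990 360265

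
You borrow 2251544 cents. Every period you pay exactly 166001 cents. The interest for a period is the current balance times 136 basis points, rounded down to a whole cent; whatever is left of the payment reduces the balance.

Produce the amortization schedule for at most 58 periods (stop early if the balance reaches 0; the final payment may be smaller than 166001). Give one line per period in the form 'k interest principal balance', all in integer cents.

1 30620 135381 2116163
2 28779 137222 1978941
3 26913 139088 1839853
4 25022 140979 1698874
5 23104 142897 1555977
6 21161 144840 1411137
7 19191 146810 1264327
8 17194 148807 1115520
9 15171 150830 964690
10 13119 152882 811808
11 11040 154961 656847
12 8933 157068 499779
13 6796 159205 340574
14 4631 161370 179204
15 2437 163564 15640
16 212 15640 0

1. interest=⌊2251544·136/10000⌋=30620; principal=166001-30620=135381; balance=2251544-135381=2116163
2. interest=⌊2116163·136/10000⌋=28779; principal=166001-28779=137222; balance=2116163-137222=1978941
3. interest=⌊1978941·136/10000⌋=26913; principal=166001-26913=139088; balance=1978941-139088=1839853
4. interest=⌊1839853·136/10000⌋=25022; principal=166001-25022=140979; balance=1839853-140979=1698874
5. interest=⌊1698874·136/10000⌋=23104; principal=166001-23104=142897; balance=1698874-142897=1555977
6. interest=⌊1555977·136/10000⌋=21161; principal=166001-21161=144840; balance=1555977-144840=1411137
7. interest=⌊1411137·136/10000⌋=19191; principal=166001-19191=146810; balance=1411137-146810=1264327
8. interest=⌊1264327·136/10000⌋=17194; principal=166001-17194=148807; balance=1264327-148807=1115520
9. interest=⌊1115520·136/10000⌋=15171; principal=166001-15171=150830; balance=1115520-150830=964690
10. interest=⌊964690·136/10000⌋=13119; principal=166001-13119=152882; balance=964690-152882=811808
11. interest=⌊811808·136/10000⌋=11040; principal=166001-11040=154961; balance=811808-154961=656847
12. interest=⌊656847·136/10000⌋=8933; principal=166001-8933=157068; balance=656847-157068=499779
13. interest=⌊499779·136/10000⌋=6796; principal=166001-6796=159205; balance=499779-159205=340574
14. interest=⌊340574·136/10000⌋=4631; principal=166001-4631=161370; balance=340574-161370=179204
15. interest=⌊179204·136/10000⌋=2437; principal=166001-2437=163564; balance=179204-163564=15640
16. interest=⌊15640·136/10000⌋=212; principal=min(166001-212,15640)=15640; balance=15640-15640=0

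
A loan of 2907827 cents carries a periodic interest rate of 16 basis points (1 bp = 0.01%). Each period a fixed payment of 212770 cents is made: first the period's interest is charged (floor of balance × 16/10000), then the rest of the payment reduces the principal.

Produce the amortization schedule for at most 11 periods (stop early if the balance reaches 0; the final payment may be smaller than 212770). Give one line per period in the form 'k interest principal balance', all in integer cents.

1 4652 208118 2699709
2 4319 208451 2491258
3 3986 208784 2282474
4 3651 209119 2073355
5 3317 209453 1863902
6 2982 209788 1654114
7 2646 210124 1443990
8 2310 210460 1233530
9 1973 210797 1022733
10 1636 211134 811599
11 1298 211472 600127

1. interest=⌊2907827·16/10000⌋=4652; principal=212770-4652=208118; balance=2907827-208118=2699709
2. interest=⌊2699709·16/10000⌋=4319; principal=212770-4319=208451; balance=2699709-208451=2491258
3. interest=⌊2491258·16/10000⌋=3986; principal=212770-3986=208784; balance=2491258-208784=2282474
4. interest=⌊2282474·16/10000⌋=3651; principal=212770-3651=209119; balance=2282474-209119=2073355
5. interest=⌊2073355·16/10000⌋=3317; principal=212770-3317=209453; balance=2073355-209453=1863902
6. interest=⌊1863902·16/10000⌋=2982; principal=212770-2982=209788; balance=1863902-209788=1654114
7. interest=⌊1654114·16/10000⌋=2646; principal=212770-2646=210124; balance=1654114-210124=1443990
8. interest=⌊1443990·16/10000⌋=2310; principal=212770-2310=210460; balance=1443990-210460=1233530
9. interest=⌊1233530·16/10000⌋=1973; principal=212770-1973=210797; balance=1233530-210797=1022733
10. interest=⌊1022733·16/10000⌋=1636; principal=212770-1636=211134; balance=1022733-211134=811599
11. interest=⌊811599·16/10000⌋=1298; principal=212770-1298=211472; balance=811599-211472=600127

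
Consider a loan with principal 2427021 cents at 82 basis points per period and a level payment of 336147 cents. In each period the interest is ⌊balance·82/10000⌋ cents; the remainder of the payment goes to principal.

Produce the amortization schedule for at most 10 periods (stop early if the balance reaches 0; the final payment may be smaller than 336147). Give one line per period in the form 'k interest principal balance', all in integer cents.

1 19901 316246 2110775
2 17308 318839 1791936
3 14693 321454 1470482
4 12057 324090 1146392
5 9400 326747 819645
6 6721 329426 490219
7 4019 332128 158091
8 1296 158091 0

1. interest=⌊2427021·82/10000⌋=19901; principal=336147-19901=316246; balance=2427021-316246=2110775
2. interest=⌊2110775·82/10000⌋=17308; principal=336147-17308=318839; balance=2110775-318839=1791936
3. interest=⌊1791936·82/10000⌋=14693; principal=336147-14693=321454; balance=1791936-321454=1470482
4. interest=⌊1470482·82/10000⌋=12057; principal=336147-12057=324090; balance=1470482-324090=1146392
5. interest=⌊1146392·82/10000⌋=9400; principal=336147-9400=326747; balance=1146392-326747=819645
6. interest=⌊819645·82/10000⌋=6721; principal=336147-6721=329426; balance=819645-329426=490219
7. interest=⌊490219·82/10000⌋=4019; principal=336147-4019=332128; balance=490219-332128=158091
8. interest=⌊158091·82/10000⌋=1296; principal=min(336147-1296,158091)=158091; balance=158091-158091=0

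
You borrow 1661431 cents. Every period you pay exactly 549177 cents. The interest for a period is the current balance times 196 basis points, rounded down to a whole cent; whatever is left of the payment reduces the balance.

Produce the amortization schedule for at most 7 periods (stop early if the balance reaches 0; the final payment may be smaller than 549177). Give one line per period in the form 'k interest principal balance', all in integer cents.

1 32564 516613 1144818
2 22438 526739 618079
3 12114 537063 81016
4 1587 81016 0

1. interest=⌊1661431·196/10000⌋=32564; principal=549177-32564=516613; balance=1661431-516613=1144818
2. interest=⌊1144818·196/10000⌋=22438; principal=549177-22438=526739; balance=1144818-526739=618079
3. interest=⌊618079·196/10000⌋=12114; principal=549177-12114=537063; balance=618079-537063=81016
4. interest=⌊81016·196/10000⌋=1587; principal=min(549177-1587,81016)=81016; balance=81016-81016=0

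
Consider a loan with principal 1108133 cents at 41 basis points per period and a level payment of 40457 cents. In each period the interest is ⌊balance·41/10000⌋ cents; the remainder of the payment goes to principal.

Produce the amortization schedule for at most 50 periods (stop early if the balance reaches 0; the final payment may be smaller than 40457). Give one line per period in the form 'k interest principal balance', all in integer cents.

1. interest=⌊1108133·41/10000⌋=4543; principal=40457-4543=35914; balance=1108133-35914=1072219
2. interest=⌊1072219·41/10000⌋=4396; principal=40457-4396=36061; balance=1072219-36061=1036158
3. interest=⌊1036158·41/10000⌋=4248; principal=40457-4248=36209; balance=1036158-36209=999949
4. interest=⌊999949·41/10000⌋=4099; principal=40457-4099=36358; balance=999949-36358=963591
5. interest=⌊963591·41/10000⌋=3950; principal=40457-3950=36507; balance=963591-36507=927084
6. interest=⌊927084·41/10000⌋=3801; principal=40457-3801=36656; balance=927084-36656=890428
7. interest=⌊890428·41/10000⌋=3650; principal=40457-3650=36807; balance=890428-36807=853621
8. interest=⌊853621·41/10000⌋=3499; principal=40457-3499=36958; balance=853621-36958=816663
9. interest=⌊816663·41/10000⌋=3348; principal=40457-3348=37109; balance=816663-37109=779554
10. interest=⌊779554·41/10000⌋=3196; principal=40457-3196=37261; balance=779554-37261=742293
11. interest=⌊742293·41/10000⌋=3043; principal=40457-3043=37414; balance=742293-37414=704879
12. interest=⌊704879·41/10000⌋=2890; principal=40457-2890=37567; balance=704879-37567=667312
13. interest=⌊667312·41/10000⌋=2735; principal=40457-2735=37722; balance=667312-37722=629590
14. interest=⌊629590·41/10000⌋=2581; principal=40457-2581=37876; balance=629590-37876=591714
15. interest=⌊591714·41/10000⌋=2426; principal=40457-2426=38031; balance=591714-38031=553683
16. interest=⌊553683·41/10000⌋=2270; principal=40457-2270=38187; balance=553683-38187=515496
17. interest=⌊515496·41/10000⌋=2113; principal=40457-2113=38344; balance=515496-38344=477152
18. interest=⌊477152·41/10000⌋=1956; principal=40457-1956=38501; balance=477152-38501=438651
19. interest=⌊438651·41/10000⌋=1798; principal=40457-1798=38659; balance=438651-38659=399992
20. interest=⌊399992·41/10000⌋=1639; principal=40457-1639=38818; balance=399992-38818=361174
21. interest=⌊361174·41/10000⌋=1480; principal=40457-1480=38977; balance=361174-38977=322197
22. interest=⌊322197·41/10000⌋=1321; principal=40457-1321=39136; balance=322197-39136=283061
23. interest=⌊283061·41/10000⌋=1160; principal=40457-1160=39297; balance=283061-39297=243764
24. interest=⌊243764·41/10000⌋=999; principal=40457-999=39458; balance=243764-39458=204306
25. interest=⌊204306·41/10000⌋=837; principal=40457-837=39620; balance=204306-39620=164686
26. interest=⌊164686·41/10000⌋=675; principal=40457-675=39782; balance=164686-39782=124904
27. interest=⌊124904·41/10000⌋=512; principal=40457-512=39945; balance=124904-39945=84959
28. interest=⌊84959·41/10000⌋=348; principal=40457-348=40109; balance=84959-40109=44850
29. interest=⌊44850·41/10000⌋=183; principal=40457-183=40274; balance=44850-40274=4576
30. interest=⌊4576·41/10000⌋=18; principal=min(40457-18,4576)=4576; balance=4576-4576=0

1 4543 35914 1072219
2 4396 36061 1036158
3 4248 36209 999949
4 4099 36358 963591
5 3950 36507 927084
6 3801 36656 890428
7 3650 36807 853621
8 3499 36958 816663
9 3348 37109 779554
10 3196 37261 742293
11 3043 37414 704879
12 2890 37567 667312
13 2735 37722 629590
14 2581 37876 591714
15 2426 38031 553683
16 2270 38187 515496
17 2113 38344 477152
18 1956 38501 438651
19 1798 38659 399992
20 1639 38818 361174
21 1480 38977 322197
22 1321 39136 283061
23 1160 39297 243764
24 999 39458 204306
25 837 39620 164686
26 675 39782 124904
27 512 39945 84959
28 348 40109 44850
29 183 40274 4576
30 18 4576 0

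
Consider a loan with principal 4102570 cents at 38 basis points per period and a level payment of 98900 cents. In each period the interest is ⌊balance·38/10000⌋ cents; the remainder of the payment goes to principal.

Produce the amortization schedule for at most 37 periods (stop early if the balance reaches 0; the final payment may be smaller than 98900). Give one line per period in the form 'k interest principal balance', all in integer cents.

1. interest=⌊4102570·38/10000⌋=15589; principal=98900-15589=83311; balance=4102570-83311=4019259
2. interest=⌊4019259·38/10000⌋=15273; principal=98900-15273=83627; balance=4019259-83627=3935632
3. interest=⌊3935632·38/10000⌋=14955; principal=98900-14955=83945; balance=3935632-83945=3851687
4. interest=⌊3851687·38/10000⌋=14636; principal=98900-14636=84264; balance=3851687-84264=3767423
5. interest=⌊3767423·38/10000⌋=14316; principal=98900-14316=84584; balance=3767423-84584=3682839
6. interest=⌊3682839·38/10000⌋=13994; principal=98900-13994=84906; balance=3682839-84906=3597933
7. interest=⌊3597933·38/10000⌋=13672; principal=98900-13672=85228; balance=3597933-85228=3512705
8. interest=⌊3512705·38/10000⌋=13348; principal=98900-13348=85552; balance=3512705-85552=3427153
9. interest=⌊3427153·38/10000⌋=13023; principal=98900-13023=85877; balance=3427153-85877=3341276
10. interest=⌊3341276·38/10000⌋=12696; principal=98900-12696=86204; balance=3341276-86204=3255072
11. interest=⌊3255072·38/10000⌋=12369; principal=98900-12369=86531; balance=3255072-86531=3168541
12. interest=⌊3168541·38/10000⌋=12040; principal=98900-12040=86860; balance=3168541-86860=3081681
13. interest=⌊3081681·38/10000⌋=11710; principal=98900-11710=87190; balance=3081681-87190=2994491
14. interest=⌊2994491·38/10000⌋=11379; principal=98900-11379=87521; balance=2994491-87521=2906970
15. interest=⌊2906970·38/10000⌋=11046; principal=98900-11046=87854; balance=2906970-87854=2819116
16. interest=⌊2819116·38/10000⌋=10712; principal=98900-10712=88188; balance=2819116-88188=2730928
17. interest=⌊2730928·38/10000⌋=10377; principal=98900-10377=88523; balance=2730928-88523=2642405
18. interest=⌊2642405·38/10000⌋=10041; principal=98900-10041=88859; balance=2642405-88859=2553546
19. interest=⌊2553546·38/10000⌋=9703; principal=98900-9703=89197; balance=2553546-89197=2464349
20. interest=⌊2464349·38/10000⌋=9364; principal=98900-9364=89536; balance=2464349-89536=2374813
21. interest=⌊2374813·38/10000⌋=9024; principal=98900-9024=89876; balance=2374813-89876=2284937
22. interest=⌊2284937·38/10000⌋=8682; principal=98900-8682=90218; balance=2284937-90218=2194719
23. interest=⌊2194719·38/10000⌋=8339; principal=98900-8339=90561; balance=2194719-90561=2104158
24. interest=⌊2104158·38/10000⌋=7995; principal=98900-7995=90905; balance=2104158-90905=2013253
25. interest=⌊2013253·38/10000⌋=7650; principal=98900-7650=91250; balance=2013253-91250=1922003
26. interest=⌊1922003·38/10000⌋=7303; principal=98900-7303=91597; balance=1922003-91597=1830406
27. interest=⌊1830406·38/10000⌋=6955; principal=98900-6955=91945; balance=1830406-91945=1738461
28. interest=⌊1738461·38/10000⌋=6606; principal=98900-6606=92294; balance=1738461-92294=1646167
29. interest=⌊1646167·38/10000⌋=6255; principal=98900-6255=92645; balance=1646167-92645=1553522
30. interest=⌊1553522·38/10000⌋=5903; principal=98900-5903=92997; balance=1553522-92997=1460525
31. interest=⌊1460525·38/10000⌋=5549; principal=98900-5549=93351; balance=1460525-93351=1367174
32. interest=⌊1367174·38/10000⌋=5195; principal=98900-5195=93705; balance=1367174-93705=1273469
33. interest=⌊1273469·38/10000⌋=4839; principal=98900-4839=94061; balance=1273469-94061=1179408
34. interest=⌊1179408·38/10000⌋=4481; principal=98900-4481=94419; balance=1179408-94419=1084989
35. interest=⌊1084989·38/10000⌋=4122; principal=98900-4122=94778; balance=1084989-94778=990211
36. interest=⌊990211·38/10000⌋=3762; principal=98900-3762=95138; balance=990211-95138=895073
37. interest=⌊895073·38/10000⌋=3401; principal=98900-3401=95499; balance=895073-95499=799574

1 15589 83311 4019259
2 15273 83627 3935632
3 14955 83945 3851687
4 14636 84264 3767423
5 14316 84584 3682839
6 13994 84906 3597933
7 13672 85228 3512705
8 13348 85552 3427153
9 13023 85877 3341276
10 12696 86204 3255072
11 12369 86531 3168541
12 12040 86860 3081681
13 11710 87190 2994491
14 11379 87521 2906970
15 11046 87854 2819116
16 10712 88188 2730928
17 10377 88523 2642405
18 10041 88859 2553546
19 9703 89197 2464349
20 9364 89536 2374813
21 9024 89876 2284937
22 8682 90218 2194719
23 8339 90561 2104158
24 7995 90905 2013253
25 7650 91250 1922003
26 7303 91597 1830406
27 6955 91945 1738461
28 6606 92294 1646167
29 6255 92645 1553522
30 5903 92997 1460525
31 5549 93351 1367174
32 5195 93705 1273469
33 4839 94061 1179408
34 4481 94419 1084989
35 4122 94778 990211
36 3762 95138 895073
37 3401 95499 799574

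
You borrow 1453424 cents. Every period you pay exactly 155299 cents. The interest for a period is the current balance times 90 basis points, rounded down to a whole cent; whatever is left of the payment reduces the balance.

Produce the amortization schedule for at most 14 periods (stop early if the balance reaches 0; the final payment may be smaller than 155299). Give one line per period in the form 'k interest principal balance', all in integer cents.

1. interest=⌊1453424·90/10000⌋=13080; principal=155299-13080=142219; balance=1453424-142219=1311205
2. interest=⌊1311205·90/10000⌋=11800; principal=155299-11800=143499; balance=1311205-143499=1167706
3. interest=⌊1167706·90/10000⌋=10509; principal=155299-10509=144790; balance=1167706-144790=1022916
4. interest=⌊1022916·90/10000⌋=9206; principal=155299-9206=146093; balance=1022916-146093=876823
5. interest=⌊876823·90/10000⌋=7891; principal=155299-7891=147408; balance=876823-147408=729415
6. interest=⌊729415·90/10000⌋=6564; principal=155299-6564=148735; balance=729415-148735=580680
7. interest=⌊580680·90/10000⌋=5226; principal=155299-5226=150073; balance=580680-150073=430607
8. interest=⌊430607·90/10000⌋=3875; principal=155299-3875=151424; balance=430607-151424=279183
9. interest=⌊279183·90/10000⌋=2512; principal=155299-2512=152787; balance=279183-152787=126396
10. interest=⌊126396·90/10000⌋=1137; principal=min(155299-1137,126396)=126396; balance=126396-126396=0

1 13080 142219 1311205
2 11800 143499 1167706
3 10509 144790 1022916
4 9206 146093 876823
5 7891 147408 729415
6 6564 148735 580680
7 5226 150073 430607
8 3875 151424 279183
9 2512 152787 126396
10 1137 126396 0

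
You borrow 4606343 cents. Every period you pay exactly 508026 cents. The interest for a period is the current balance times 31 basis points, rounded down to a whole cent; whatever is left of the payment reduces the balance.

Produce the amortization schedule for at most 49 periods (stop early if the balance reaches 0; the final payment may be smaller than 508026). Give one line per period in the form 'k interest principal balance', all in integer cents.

1 14279 493747 4112596
2 12749 495277 3617319
3 11213 496813 3120506
4 9673 498353 2622153
5 8128 499898 2122255
6 6578 501448 1620807
7 5024 503002 1117805
8 3465 504561 613244
9 1901 506125 107119
10 332 107119 0

1. interest=⌊4606343·31/10000⌋=14279; principal=508026-14279=493747; balance=4606343-493747=4112596
2. interest=⌊4112596·31/10000⌋=12749; principal=508026-12749=495277; balance=4112596-495277=3617319
3. interest=⌊3617319·31/10000⌋=11213; principal=508026-11213=496813; balance=3617319-496813=3120506
4. interest=⌊3120506·31/10000⌋=9673; principal=508026-9673=498353; balance=3120506-498353=2622153
5. interest=⌊2622153·31/10000⌋=8128; principal=508026-8128=499898; balance=2622153-499898=2122255
6. interest=⌊2122255·31/10000⌋=6578; principal=508026-6578=501448; balance=2122255-501448=1620807
7. interest=⌊1620807·31/10000⌋=5024; principal=508026-5024=503002; balance=1620807-503002=1117805
8. interest=⌊1117805·31/10000⌋=3465; principal=508026-3465=504561; balance=1117805-504561=613244
9. interest=⌊613244·31/10000⌋=1901; principal=508026-1901=506125; balance=613244-506125=107119
10. interest=⌊107119·31/10000⌋=332; principal=min(508026-332,107119)=107119; balance=107119-107119=0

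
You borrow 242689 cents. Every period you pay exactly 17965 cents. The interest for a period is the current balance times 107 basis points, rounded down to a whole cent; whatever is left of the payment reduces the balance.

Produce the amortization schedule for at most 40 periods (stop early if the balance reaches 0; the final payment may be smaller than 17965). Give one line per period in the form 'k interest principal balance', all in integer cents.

1 2596 15369 227320
2 2432 15533 211787
3 2266 15699 196088
4 2098 15867 180221
5 1928 16037 164184
6 1756 16209 147975
7 1583 16382 131593
8 1408 16557 115036
9 1230 16735 98301
10 1051 16914 81387
11 870 17095 64292
12 687 17278 47014
13 503 17462 29552
14 316 17649 11903
15 127 11903 0

1. interest=⌊242689·107/10000⌋=2596; principal=17965-2596=15369; balance=242689-15369=227320
2. interest=⌊227320·107/10000⌋=2432; principal=17965-2432=15533; balance=227320-15533=211787
3. interest=⌊211787·107/10000⌋=2266; principal=17965-2266=15699; balance=211787-15699=196088
4. interest=⌊196088·107/10000⌋=2098; principal=17965-2098=15867; balance=196088-15867=180221
5. interest=⌊180221·107/10000⌋=1928; principal=17965-1928=16037; balance=180221-16037=164184
6. interest=⌊164184·107/10000⌋=1756; principal=17965-1756=16209; balance=164184-16209=147975
7. interest=⌊147975·107/10000⌋=1583; principal=17965-1583=16382; balance=147975-16382=131593
8. interest=⌊131593·107/10000⌋=1408; principal=17965-1408=16557; balance=131593-16557=115036
9. interest=⌊115036·107/10000⌋=1230; principal=17965-1230=16735; balance=115036-16735=98301
10. interest=⌊98301·107/10000⌋=1051; principal=17965-1051=16914; balance=98301-16914=81387
11. interest=⌊81387·107/10000⌋=870; principal=17965-870=17095; balance=81387-17095=64292
12. interest=⌊64292·107/10000⌋=687; principal=17965-687=17278; balance=64292-17278=47014
13. interest=⌊47014·107/10000⌋=503; principal=17965-503=17462; balance=47014-17462=29552
14. interest=⌊29552·107/10000⌋=316; principal=17965-316=17649; balance=29552-17649=11903
15. interest=⌊11903·107/10000⌋=127; principal=min(17965-127,11903)=11903; balance=11903-11903=0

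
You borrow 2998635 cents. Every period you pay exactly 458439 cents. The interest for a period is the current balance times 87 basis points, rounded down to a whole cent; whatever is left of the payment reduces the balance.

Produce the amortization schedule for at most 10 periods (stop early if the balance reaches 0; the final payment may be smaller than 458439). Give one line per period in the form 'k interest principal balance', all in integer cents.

1. interest=⌊2998635·87/10000⌋=26088; principal=458439-26088=432351; balance=2998635-432351=2566284
2. interest=⌊2566284·87/10000⌋=22326; principal=458439-22326=436113; balance=2566284-436113=2130171
3. interest=⌊2130171·87/10000⌋=18532; principal=458439-18532=439907; balance=2130171-439907=1690264
4. interest=⌊1690264·87/10000⌋=14705; principal=458439-14705=443734; balance=1690264-443734=1246530
5. interest=⌊1246530·87/10000⌋=10844; principal=458439-10844=447595; balance=1246530-447595=798935
6. interest=⌊798935·87/10000⌋=6950; principal=458439-6950=451489; balance=798935-451489=347446
7. interest=⌊347446·87/10000⌋=3022; principal=min(458439-3022,347446)=347446; balance=347446-347446=0

1 26088 432351 2566284
2 22326 436113 2130171
3 18532 439907 1690264
4 14705 443734 1246530
5 10844 447595 798935
6 6950 451489 347446
7 3022 347446 0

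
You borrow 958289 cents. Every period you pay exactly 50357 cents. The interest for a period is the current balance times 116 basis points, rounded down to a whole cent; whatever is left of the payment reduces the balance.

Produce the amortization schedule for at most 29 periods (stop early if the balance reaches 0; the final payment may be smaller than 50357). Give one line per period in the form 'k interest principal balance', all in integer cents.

1 11116 39241 919048
2 10660 39697 879351
3 10200 40157 839194
4 9734 40623 798571
5 9263 41094 757477
6 8786 41571 715906
7 8304 42053 673853
8 7816 42541 631312
9 7323 43034 588278
10 6824 43533 544745
11 6319 44038 500707
12 5808 44549 456158
13 5291 45066 411092
14 4768 45589 365503
15 4239 46118 319385
16 3704 46653 272732
17 3163 47194 225538
18 2616 47741 177797
19 2062 48295 129502
20 1502 48855 80647
21 935 49422 31225
22 362 31225 0

1. interest=⌊958289·116/10000⌋=11116; principal=50357-11116=39241; balance=958289-39241=919048
2. interest=⌊919048·116/10000⌋=10660; principal=50357-10660=39697; balance=919048-39697=879351
3. interest=⌊879351·116/10000⌋=10200; principal=50357-10200=40157; balance=879351-40157=839194
4. interest=⌊839194·116/10000⌋=9734; principal=50357-9734=40623; balance=839194-40623=798571
5. interest=⌊798571·116/10000⌋=9263; principal=50357-9263=41094; balance=798571-41094=757477
6. interest=⌊757477·116/10000⌋=8786; principal=50357-8786=41571; balance=757477-41571=715906
7. interest=⌊715906·116/10000⌋=8304; principal=50357-8304=42053; balance=715906-42053=673853
8. interest=⌊673853·116/10000⌋=7816; principal=50357-7816=42541; balance=673853-42541=631312
9. interest=⌊631312·116/10000⌋=7323; principal=50357-7323=43034; balance=631312-43034=588278
10. interest=⌊588278·116/10000⌋=6824; principal=50357-6824=43533; balance=588278-43533=544745
11. interest=⌊544745·116/10000⌋=6319; principal=50357-6319=44038; balance=544745-44038=500707
12. interest=⌊500707·116/10000⌋=5808; principal=50357-5808=44549; balance=500707-44549=456158
13. interest=⌊456158·116/10000⌋=5291; principal=50357-5291=45066; balance=456158-45066=411092
14. interest=⌊411092·116/10000⌋=4768; principal=50357-4768=45589; balance=411092-45589=365503
15. interest=⌊365503·116/10000⌋=4239; principal=50357-4239=46118; balance=365503-46118=319385
16. interest=⌊319385·116/10000⌋=3704; principal=50357-3704=46653; balance=319385-46653=272732
17. interest=⌊272732·116/10000⌋=3163; principal=50357-3163=47194; balance=272732-47194=225538
18. interest=⌊225538·116/10000⌋=2616; principal=50357-2616=47741; balance=225538-47741=177797
19. interest=⌊177797·116/10000⌋=2062; principal=50357-2062=48295; balance=177797-48295=129502
20. interest=⌊129502·116/10000⌋=1502; principal=50357-1502=48855; balance=129502-48855=80647
21. interest=⌊80647·116/10000⌋=935; principal=50357-935=49422; balance=80647-49422=31225
22. interest=⌊31225·116/10000⌋=362; principal=min(50357-362,31225)=31225; balance=31225-31225=0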